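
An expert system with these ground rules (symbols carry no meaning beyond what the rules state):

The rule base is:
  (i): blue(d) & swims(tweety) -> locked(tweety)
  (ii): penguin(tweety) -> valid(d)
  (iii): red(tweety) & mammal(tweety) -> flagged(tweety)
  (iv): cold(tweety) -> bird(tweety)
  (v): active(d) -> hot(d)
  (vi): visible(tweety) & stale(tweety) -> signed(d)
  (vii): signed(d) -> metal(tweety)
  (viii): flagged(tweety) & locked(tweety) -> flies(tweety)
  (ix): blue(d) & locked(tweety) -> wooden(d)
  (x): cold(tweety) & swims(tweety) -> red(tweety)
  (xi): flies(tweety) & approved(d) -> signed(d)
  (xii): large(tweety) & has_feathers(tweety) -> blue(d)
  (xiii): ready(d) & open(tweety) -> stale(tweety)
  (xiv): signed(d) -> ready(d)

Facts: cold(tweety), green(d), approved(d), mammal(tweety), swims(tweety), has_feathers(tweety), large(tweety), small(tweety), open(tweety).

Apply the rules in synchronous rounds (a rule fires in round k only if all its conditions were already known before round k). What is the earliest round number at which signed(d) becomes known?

Round 1 fires (iv), (x), (xii), giving bird(tweety), red(tweety), blue(d).
Round 2 fires (i), (iii), giving locked(tweety), flagged(tweety).
Round 3 fires (viii), (ix), giving flies(tweety), wooden(d).
Round 4 fires (xi), giving signed(d).
signed(d) first appears in round 4.

4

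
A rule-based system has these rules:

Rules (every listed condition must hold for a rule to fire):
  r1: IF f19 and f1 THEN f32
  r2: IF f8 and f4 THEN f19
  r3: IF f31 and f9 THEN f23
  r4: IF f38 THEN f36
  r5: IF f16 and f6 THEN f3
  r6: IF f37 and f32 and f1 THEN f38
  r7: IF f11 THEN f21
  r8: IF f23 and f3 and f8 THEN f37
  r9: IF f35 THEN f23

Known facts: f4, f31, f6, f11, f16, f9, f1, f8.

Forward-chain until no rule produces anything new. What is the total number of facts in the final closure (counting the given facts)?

Round 1: r2 [IF f8 and f4 THEN f19]; r3 [IF f31 and f9 THEN f23]; r5 [IF f16 and f6 THEN f3]; r7 [IF f11 THEN f21]. Adds f19, f23, f3, f21.
Round 2: r1 [IF f19 and f1 THEN f32]; r8 [IF f23 and f3 and f8 THEN f37]. Adds f32, f37.
Round 3: r6 [IF f37 and f32 and f1 THEN f38]. Adds f38.
Round 4: r4 [IF f38 THEN f36]. Adds f36.
Closure: {f1, f11, f16, f19, f21, f23, f3, f31, f32, f36, f37, f38, f4, f6, f8, f9} — 16 facts.

16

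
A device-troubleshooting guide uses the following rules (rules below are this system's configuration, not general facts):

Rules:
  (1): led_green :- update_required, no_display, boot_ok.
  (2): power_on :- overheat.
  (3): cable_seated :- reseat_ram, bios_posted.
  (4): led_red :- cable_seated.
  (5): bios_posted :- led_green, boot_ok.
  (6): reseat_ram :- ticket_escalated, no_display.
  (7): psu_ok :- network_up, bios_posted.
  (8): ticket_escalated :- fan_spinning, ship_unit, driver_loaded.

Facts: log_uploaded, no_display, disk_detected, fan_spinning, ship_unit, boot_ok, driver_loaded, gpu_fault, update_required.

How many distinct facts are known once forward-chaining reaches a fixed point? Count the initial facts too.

[1] (1) [led_green :- update_required, no_display, boot_ok.]; (8) [ticket_escalated :- fan_spinning, ship_unit, driver_loaded.]. ⇒ new: led_green, ticket_escalated.
[2] (5) [bios_posted :- led_green, boot_ok.]; (6) [reseat_ram :- ticket_escalated, no_display.]. ⇒ new: bios_posted, reseat_ram.
[3] (3) [cable_seated :- reseat_ram, bios_posted.]. ⇒ new: cable_seated.
[4] (4) [led_red :- cable_seated.]. ⇒ new: led_red.
Closure: {bios_posted, boot_ok, cable_seated, disk_detected, driver_loaded, fan_spinning, gpu_fault, led_green, led_red, log_uploaded, no_display, reseat_ram, ship_unit, ticket_escalated, update_required} — 15 facts.

15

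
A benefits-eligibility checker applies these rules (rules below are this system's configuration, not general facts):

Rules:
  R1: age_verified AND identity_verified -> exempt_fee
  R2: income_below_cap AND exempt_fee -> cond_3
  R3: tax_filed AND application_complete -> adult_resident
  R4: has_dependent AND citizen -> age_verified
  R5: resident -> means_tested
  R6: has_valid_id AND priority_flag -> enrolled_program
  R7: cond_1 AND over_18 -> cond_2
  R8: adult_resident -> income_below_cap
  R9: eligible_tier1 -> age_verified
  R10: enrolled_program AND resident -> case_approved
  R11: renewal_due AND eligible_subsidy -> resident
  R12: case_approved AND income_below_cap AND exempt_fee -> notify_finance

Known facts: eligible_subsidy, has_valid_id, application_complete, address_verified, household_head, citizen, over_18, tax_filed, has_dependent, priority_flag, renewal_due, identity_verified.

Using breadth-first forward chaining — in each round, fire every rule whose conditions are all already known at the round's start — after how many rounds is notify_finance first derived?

3

Round 1: R3 [tax_filed AND application_complete -> adult_resident]; R4 [has_dependent AND citizen -> age_verified]; R6 [has_valid_id AND priority_flag -> enrolled_program]; R11 [renewal_due AND eligible_subsidy -> resident]. New: adult_resident, age_verified, enrolled_program, resident.
Round 2: R1 [age_verified AND identity_verified -> exempt_fee]; R5 [resident -> means_tested]; R8 [adult_resident -> income_below_cap]; R10 [enrolled_program AND resident -> case_approved]. New: exempt_fee, means_tested, income_below_cap, case_approved.
Round 3: R2 [income_below_cap AND exempt_fee -> cond_3]; R12 [case_approved AND income_below_cap AND exempt_fee -> notify_finance]. New: cond_3, notify_finance.
notify_finance first appears in round 3.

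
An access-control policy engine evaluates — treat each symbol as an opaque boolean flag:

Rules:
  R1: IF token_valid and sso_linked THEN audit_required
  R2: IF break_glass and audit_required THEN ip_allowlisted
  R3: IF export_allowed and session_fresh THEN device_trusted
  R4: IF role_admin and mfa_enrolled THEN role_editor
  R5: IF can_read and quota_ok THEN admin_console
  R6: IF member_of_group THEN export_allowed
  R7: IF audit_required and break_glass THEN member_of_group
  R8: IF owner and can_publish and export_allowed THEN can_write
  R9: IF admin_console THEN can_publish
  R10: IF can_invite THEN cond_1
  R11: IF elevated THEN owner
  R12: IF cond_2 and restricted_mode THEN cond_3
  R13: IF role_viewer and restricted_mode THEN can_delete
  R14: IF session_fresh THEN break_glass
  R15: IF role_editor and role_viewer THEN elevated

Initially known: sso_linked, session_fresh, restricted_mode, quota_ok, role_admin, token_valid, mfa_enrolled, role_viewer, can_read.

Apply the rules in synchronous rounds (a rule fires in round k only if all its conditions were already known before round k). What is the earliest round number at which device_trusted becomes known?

Round 1 — R1, R4, R5, R13, R14, derive audit_required, role_editor, admin_console, can_delete, break_glass.
Round 2 — R2, R7, R9, R15, derive ip_allowlisted, member_of_group, can_publish, elevated.
Round 3 — R6, R11, derive export_allowed, owner.
Round 4 — R3, R8, derive device_trusted, can_write.
device_trusted first appears in round 4.

4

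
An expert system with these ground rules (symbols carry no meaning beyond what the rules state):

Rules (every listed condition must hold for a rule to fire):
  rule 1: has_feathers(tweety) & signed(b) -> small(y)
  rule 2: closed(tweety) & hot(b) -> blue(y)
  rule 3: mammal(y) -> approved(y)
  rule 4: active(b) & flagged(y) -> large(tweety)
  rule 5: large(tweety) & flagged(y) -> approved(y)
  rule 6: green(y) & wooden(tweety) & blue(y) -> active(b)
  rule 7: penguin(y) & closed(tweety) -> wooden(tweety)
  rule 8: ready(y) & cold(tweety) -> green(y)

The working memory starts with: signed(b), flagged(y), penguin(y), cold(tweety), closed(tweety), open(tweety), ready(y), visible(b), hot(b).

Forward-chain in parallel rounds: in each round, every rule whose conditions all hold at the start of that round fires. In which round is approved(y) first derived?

4

[1] rule 2 [closed(tweety) & hot(b) -> blue(y)]; rule 7 [penguin(y) & closed(tweety) -> wooden(tweety)]; rule 8 [ready(y) & cold(tweety) -> green(y)]. ⇒ new: blue(y), wooden(tweety), green(y).
[2] rule 6 [green(y) & wooden(tweety) & blue(y) -> active(b)]. ⇒ new: active(b).
[3] rule 4 [active(b) & flagged(y) -> large(tweety)]. ⇒ new: large(tweety).
[4] rule 5 [large(tweety) & flagged(y) -> approved(y)]. ⇒ new: approved(y).
approved(y) first appears in round 4.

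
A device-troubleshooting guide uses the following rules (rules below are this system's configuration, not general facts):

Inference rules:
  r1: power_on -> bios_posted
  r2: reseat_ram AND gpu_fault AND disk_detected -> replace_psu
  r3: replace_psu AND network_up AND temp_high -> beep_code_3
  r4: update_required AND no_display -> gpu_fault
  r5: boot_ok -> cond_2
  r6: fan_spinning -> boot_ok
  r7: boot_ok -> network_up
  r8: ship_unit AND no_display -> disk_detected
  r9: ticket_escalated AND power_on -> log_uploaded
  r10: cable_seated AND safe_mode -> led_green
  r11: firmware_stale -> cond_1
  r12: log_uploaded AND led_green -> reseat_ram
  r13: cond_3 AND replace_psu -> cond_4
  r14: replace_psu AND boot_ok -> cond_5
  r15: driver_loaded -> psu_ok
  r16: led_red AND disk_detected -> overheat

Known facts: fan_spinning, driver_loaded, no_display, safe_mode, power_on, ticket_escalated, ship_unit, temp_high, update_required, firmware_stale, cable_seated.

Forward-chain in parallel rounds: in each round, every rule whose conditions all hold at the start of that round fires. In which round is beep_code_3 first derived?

4

Round 1 fires r1, r4, r6, r8, r9, r10, r11, r15, giving bios_posted, gpu_fault, boot_ok, disk_detected, log_uploaded, led_green, cond_1, psu_ok.
Round 2 fires r5, r7, r12, giving cond_2, network_up, reseat_ram.
Round 3 fires r2, giving replace_psu.
Round 4 fires r3, r14, giving beep_code_3, cond_5.
beep_code_3 first appears in round 4.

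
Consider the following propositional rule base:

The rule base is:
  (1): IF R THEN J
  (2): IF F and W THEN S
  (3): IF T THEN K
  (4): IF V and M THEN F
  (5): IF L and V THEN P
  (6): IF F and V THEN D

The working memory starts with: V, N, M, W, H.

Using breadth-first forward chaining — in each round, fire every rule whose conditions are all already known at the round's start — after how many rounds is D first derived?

2

Round 1: (4) [IF V and M THEN F]. Adds F.
Round 2: (2) [IF F and W THEN S]; (6) [IF F and V THEN D]. Adds S, D.
D first appears in round 2.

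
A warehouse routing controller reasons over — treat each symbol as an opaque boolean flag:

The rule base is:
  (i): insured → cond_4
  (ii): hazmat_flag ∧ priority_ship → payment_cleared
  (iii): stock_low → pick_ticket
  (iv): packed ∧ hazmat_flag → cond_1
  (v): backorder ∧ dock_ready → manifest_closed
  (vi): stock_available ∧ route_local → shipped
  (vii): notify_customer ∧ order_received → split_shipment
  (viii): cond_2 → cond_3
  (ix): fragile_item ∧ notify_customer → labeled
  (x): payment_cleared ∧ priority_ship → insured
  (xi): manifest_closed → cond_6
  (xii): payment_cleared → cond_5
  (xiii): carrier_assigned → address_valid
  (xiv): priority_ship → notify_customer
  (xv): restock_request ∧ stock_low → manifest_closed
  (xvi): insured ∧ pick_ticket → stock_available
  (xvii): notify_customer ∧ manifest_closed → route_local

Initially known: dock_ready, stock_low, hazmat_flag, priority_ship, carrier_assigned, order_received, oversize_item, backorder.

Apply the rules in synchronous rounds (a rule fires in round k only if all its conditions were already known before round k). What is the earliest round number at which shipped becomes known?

Round 1 — (ii), (iii), (v), (xiii), (xiv), derive payment_cleared, pick_ticket, manifest_closed, address_valid, notify_customer.
Round 2 — (vii), (x), (xi), (xii), (xvii), derive split_shipment, insured, cond_6, cond_5, route_local.
Round 3 — (i), (xvi), derive cond_4, stock_available.
Round 4 — (vi), derive shipped.
shipped first appears in round 4.

4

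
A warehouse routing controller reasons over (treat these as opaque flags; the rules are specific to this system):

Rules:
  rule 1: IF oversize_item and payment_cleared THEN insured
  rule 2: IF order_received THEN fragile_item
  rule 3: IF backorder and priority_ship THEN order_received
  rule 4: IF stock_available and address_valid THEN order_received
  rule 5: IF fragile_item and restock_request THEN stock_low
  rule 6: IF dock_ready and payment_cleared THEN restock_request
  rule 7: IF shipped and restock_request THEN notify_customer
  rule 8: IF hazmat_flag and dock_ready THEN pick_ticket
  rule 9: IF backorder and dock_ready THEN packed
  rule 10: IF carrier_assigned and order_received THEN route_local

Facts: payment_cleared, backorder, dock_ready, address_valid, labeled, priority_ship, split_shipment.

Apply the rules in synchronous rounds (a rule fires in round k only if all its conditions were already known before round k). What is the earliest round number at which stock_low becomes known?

3

Round 1 — rule 3, rule 6, rule 9, derive order_received, restock_request, packed.
Round 2 — rule 2, derive fragile_item.
Round 3 — rule 5, derive stock_low.
stock_low first appears in round 3.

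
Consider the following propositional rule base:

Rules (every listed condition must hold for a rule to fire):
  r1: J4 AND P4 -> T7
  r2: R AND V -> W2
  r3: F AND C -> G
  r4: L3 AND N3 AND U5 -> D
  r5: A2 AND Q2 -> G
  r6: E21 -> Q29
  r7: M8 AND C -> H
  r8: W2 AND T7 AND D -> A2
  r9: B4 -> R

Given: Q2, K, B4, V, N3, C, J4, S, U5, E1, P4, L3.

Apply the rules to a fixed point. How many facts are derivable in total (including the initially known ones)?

Round 1 — r1, r4, r9, derive T7, D, R.
Round 2 — r2, derive W2.
Round 3 — r8, derive A2.
Round 4 — r5, derive G.
Closure: {A2, B4, C, D, E1, G, J4, K, L3, N3, P4, Q2, R, S, T7, U5, V, W2} — 18 facts.

18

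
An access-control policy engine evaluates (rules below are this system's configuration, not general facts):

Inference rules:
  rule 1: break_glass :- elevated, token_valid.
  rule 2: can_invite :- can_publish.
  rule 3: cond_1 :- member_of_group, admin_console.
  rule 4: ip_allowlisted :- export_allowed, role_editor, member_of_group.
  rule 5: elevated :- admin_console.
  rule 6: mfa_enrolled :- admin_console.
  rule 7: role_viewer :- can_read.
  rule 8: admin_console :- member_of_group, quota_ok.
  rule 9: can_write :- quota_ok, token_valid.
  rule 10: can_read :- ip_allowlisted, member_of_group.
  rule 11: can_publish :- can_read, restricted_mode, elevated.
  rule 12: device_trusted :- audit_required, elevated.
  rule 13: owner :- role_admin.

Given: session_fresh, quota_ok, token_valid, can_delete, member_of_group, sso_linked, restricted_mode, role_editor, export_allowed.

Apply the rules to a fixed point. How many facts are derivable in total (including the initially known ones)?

Round 1: rule 4 [ip_allowlisted :- export_allowed, role_editor, member_of_group.]; rule 8 [admin_console :- member_of_group, quota_ok.]; rule 9 [can_write :- quota_ok, token_valid.]. New: ip_allowlisted, admin_console, can_write.
Round 2: rule 3 [cond_1 :- member_of_group, admin_console.]; rule 5 [elevated :- admin_console.]; rule 6 [mfa_enrolled :- admin_console.]; rule 10 [can_read :- ip_allowlisted, member_of_group.]. New: cond_1, elevated, mfa_enrolled, can_read.
Round 3: rule 1 [break_glass :- elevated, token_valid.]; rule 7 [role_viewer :- can_read.]; rule 11 [can_publish :- can_read, restricted_mode, elevated.]. New: break_glass, role_viewer, can_publish.
Round 4: rule 2 [can_invite :- can_publish.]. New: can_invite.
Closure: {admin_console, break_glass, can_delete, can_invite, can_publish, can_read, can_write, cond_1, elevated, export_allowed, ip_allowlisted, member_of_group, mfa_enrolled, quota_ok, restricted_mode, role_editor, role_viewer, session_fresh, sso_linked, token_valid} — 20 facts.

20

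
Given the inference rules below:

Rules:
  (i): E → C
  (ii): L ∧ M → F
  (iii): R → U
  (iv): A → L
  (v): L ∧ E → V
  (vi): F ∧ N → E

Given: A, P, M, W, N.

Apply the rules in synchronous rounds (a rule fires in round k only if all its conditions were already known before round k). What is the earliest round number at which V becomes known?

Round 1: (iv) [A → L]. New: L.
Round 2: (ii) [L ∧ M → F]. New: F.
Round 3: (vi) [F ∧ N → E]. New: E.
Round 4: (i) [E → C]; (v) [L ∧ E → V]. New: C, V.
V first appears in round 4.

4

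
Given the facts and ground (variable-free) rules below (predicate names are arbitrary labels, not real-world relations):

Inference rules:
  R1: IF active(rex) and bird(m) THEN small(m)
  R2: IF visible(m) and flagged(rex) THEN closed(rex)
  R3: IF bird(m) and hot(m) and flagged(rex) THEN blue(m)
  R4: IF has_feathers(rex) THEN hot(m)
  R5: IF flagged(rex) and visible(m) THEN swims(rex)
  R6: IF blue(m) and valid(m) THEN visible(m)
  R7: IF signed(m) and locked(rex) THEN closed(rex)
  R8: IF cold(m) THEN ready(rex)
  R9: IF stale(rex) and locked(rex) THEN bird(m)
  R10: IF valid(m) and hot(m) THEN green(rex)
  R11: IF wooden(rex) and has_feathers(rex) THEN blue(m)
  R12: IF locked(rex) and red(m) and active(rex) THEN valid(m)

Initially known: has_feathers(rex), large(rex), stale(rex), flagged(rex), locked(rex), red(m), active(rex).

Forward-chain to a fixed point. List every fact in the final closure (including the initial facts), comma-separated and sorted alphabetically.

Round 1: R4 [IF has_feathers(rex) THEN hot(m)]; R9 [IF stale(rex) and locked(rex) THEN bird(m)]; R12 [IF locked(rex) and red(m) and active(rex) THEN valid(m)]. Adds hot(m), bird(m), valid(m).
Round 2: R1 [IF active(rex) and bird(m) THEN small(m)]; R3 [IF bird(m) and hot(m) and flagged(rex) THEN blue(m)]; R10 [IF valid(m) and hot(m) THEN green(rex)]. Adds small(m), blue(m), green(rex).
Round 3: R6 [IF blue(m) and valid(m) THEN visible(m)]. Adds visible(m).
Round 4: R2 [IF visible(m) and flagged(rex) THEN closed(rex)]; R5 [IF flagged(rex) and visible(m) THEN swims(rex)]. Adds closed(rex), swims(rex).

active(rex), bird(m), blue(m), closed(rex), flagged(rex), green(rex), has_feathers(rex), hot(m), large(rex), locked(rex), red(m), small(m), stale(rex), swims(rex), valid(m), visible(m)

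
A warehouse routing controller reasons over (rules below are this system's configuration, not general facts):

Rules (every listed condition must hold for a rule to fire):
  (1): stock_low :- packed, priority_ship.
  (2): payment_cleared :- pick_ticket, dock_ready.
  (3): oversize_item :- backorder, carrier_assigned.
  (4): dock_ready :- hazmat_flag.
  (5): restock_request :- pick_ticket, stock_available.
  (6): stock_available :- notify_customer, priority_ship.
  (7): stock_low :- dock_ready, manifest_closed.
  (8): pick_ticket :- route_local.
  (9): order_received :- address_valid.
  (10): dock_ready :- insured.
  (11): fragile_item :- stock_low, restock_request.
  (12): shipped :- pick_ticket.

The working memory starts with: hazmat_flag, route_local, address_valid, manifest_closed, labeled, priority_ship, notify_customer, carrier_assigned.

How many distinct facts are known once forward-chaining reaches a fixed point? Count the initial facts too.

17

Round 1: (4) [dock_ready :- hazmat_flag.]; (6) [stock_available :- notify_customer, priority_ship.]; (8) [pick_ticket :- route_local.]; (9) [order_received :- address_valid.]. New: dock_ready, stock_available, pick_ticket, order_received.
Round 2: (2) [payment_cleared :- pick_ticket, dock_ready.]; (5) [restock_request :- pick_ticket, stock_available.]; (7) [stock_low :- dock_ready, manifest_closed.]; (12) [shipped :- pick_ticket.]. New: payment_cleared, restock_request, stock_low, shipped.
Round 3: (11) [fragile_item :- stock_low, restock_request.]. New: fragile_item.
Closure: {address_valid, carrier_assigned, dock_ready, fragile_item, hazmat_flag, labeled, manifest_closed, notify_customer, order_received, payment_cleared, pick_ticket, priority_ship, restock_request, route_local, shipped, stock_available, stock_low} — 17 facts.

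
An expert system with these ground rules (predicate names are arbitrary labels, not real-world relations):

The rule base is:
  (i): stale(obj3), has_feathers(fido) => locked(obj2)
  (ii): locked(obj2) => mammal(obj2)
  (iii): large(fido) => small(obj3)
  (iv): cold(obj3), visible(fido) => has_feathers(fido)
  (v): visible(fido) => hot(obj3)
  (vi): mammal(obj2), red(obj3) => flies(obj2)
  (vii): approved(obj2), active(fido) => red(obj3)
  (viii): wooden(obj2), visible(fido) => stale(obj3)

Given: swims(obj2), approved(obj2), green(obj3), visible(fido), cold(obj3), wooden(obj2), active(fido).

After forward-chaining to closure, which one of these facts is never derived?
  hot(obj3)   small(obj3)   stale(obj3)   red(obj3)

small(obj3)

[1] (iv) [cold(obj3), visible(fido) => has_feathers(fido)]; (v) [visible(fido) => hot(obj3)]; (vii) [approved(obj2), active(fido) => red(obj3)]; (viii) [wooden(obj2), visible(fido) => stale(obj3)]. ⇒ new: has_feathers(fido), hot(obj3), red(obj3), stale(obj3).
[2] (i) [stale(obj3), has_feathers(fido) => locked(obj2)]. ⇒ new: locked(obj2).
[3] (ii) [locked(obj2) => mammal(obj2)]. ⇒ new: mammal(obj2).
[4] (vi) [mammal(obj2), red(obj3) => flies(obj2)]. ⇒ new: flies(obj2).
Derived: hot(obj3) (round 1), red(obj3) (round 1), stale(obj3) (round 1). small(obj3) never appears in any round.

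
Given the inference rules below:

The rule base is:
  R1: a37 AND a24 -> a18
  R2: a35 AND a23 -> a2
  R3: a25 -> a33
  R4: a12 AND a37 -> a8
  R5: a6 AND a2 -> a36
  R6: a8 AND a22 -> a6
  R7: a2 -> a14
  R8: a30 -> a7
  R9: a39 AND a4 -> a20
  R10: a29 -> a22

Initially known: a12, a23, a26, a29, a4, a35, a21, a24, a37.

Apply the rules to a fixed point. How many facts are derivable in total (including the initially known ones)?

16

Round 1: R1 [a37 AND a24 -> a18]; R2 [a35 AND a23 -> a2]; R4 [a12 AND a37 -> a8]; R10 [a29 -> a22]. Adds a18, a2, a8, a22.
Round 2: R6 [a8 AND a22 -> a6]; R7 [a2 -> a14]. Adds a6, a14.
Round 3: R5 [a6 AND a2 -> a36]. Adds a36.
Closure: {a12, a14, a18, a2, a21, a22, a23, a24, a26, a29, a35, a36, a37, a4, a6, a8} — 16 facts.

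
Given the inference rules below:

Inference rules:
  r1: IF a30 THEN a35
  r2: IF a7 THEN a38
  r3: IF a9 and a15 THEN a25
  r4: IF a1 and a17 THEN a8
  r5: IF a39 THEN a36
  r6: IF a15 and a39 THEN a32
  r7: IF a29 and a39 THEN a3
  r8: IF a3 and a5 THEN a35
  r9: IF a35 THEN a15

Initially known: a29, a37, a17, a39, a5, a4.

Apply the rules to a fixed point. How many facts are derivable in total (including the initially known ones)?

Round 1 — r5, r7, derive a36, a3.
Round 2 — r8, derive a35.
Round 3 — r9, derive a15.
Round 4 — r6, derive a32.
Closure: {a15, a17, a29, a3, a32, a35, a36, a37, a39, a4, a5} — 11 facts.

11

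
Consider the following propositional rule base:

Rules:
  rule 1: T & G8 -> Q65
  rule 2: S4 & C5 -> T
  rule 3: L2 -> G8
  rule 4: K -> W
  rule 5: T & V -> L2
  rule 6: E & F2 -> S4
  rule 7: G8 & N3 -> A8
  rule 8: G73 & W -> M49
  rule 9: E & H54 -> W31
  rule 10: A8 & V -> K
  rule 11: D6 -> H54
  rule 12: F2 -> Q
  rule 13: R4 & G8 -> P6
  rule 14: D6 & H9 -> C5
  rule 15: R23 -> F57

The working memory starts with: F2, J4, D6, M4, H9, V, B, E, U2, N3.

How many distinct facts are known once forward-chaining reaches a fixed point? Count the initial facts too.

22

Round 1 — rule 6, rule 11, rule 12, rule 14, derive S4, H54, Q, C5.
Round 2 — rule 2, rule 9, derive T, W31.
Round 3 — rule 5, derive L2.
Round 4 — rule 3, derive G8.
Round 5 — rule 1, rule 7, derive Q65, A8.
Round 6 — rule 10, derive K.
Round 7 — rule 4, derive W.
Closure: {A8, B, C5, D6, E, F2, G8, H54, H9, J4, K, L2, M4, N3, Q, Q65, S4, T, U2, V, W, W31} — 22 facts.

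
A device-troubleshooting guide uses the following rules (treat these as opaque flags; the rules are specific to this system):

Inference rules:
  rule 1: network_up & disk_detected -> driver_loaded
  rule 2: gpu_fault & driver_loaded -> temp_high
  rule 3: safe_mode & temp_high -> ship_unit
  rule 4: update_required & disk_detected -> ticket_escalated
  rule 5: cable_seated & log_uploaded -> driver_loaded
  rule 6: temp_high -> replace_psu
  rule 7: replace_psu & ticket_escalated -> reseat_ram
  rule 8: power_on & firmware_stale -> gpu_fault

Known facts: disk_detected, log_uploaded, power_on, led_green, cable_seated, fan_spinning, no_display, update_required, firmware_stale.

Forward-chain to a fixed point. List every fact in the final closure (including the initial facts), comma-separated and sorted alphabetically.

cable_seated, disk_detected, driver_loaded, fan_spinning, firmware_stale, gpu_fault, led_green, log_uploaded, no_display, power_on, replace_psu, reseat_ram, temp_high, ticket_escalated, update_required

Round 1: rule 4 [update_required & disk_detected -> ticket_escalated]; rule 5 [cable_seated & log_uploaded -> driver_loaded]; rule 8 [power_on & firmware_stale -> gpu_fault]. New: ticket_escalated, driver_loaded, gpu_fault.
Round 2: rule 2 [gpu_fault & driver_loaded -> temp_high]. New: temp_high.
Round 3: rule 6 [temp_high -> replace_psu]. New: replace_psu.
Round 4: rule 7 [replace_psu & ticket_escalated -> reseat_ram]. New: reseat_ram.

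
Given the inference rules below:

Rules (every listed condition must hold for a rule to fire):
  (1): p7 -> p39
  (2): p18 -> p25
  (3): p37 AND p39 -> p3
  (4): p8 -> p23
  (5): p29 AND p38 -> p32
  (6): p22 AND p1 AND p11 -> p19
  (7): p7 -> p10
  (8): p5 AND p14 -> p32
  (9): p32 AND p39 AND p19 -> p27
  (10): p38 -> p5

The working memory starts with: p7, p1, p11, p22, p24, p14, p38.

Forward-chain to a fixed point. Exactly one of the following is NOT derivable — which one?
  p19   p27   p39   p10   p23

Round 1 — (1), (6), (7), (10), derive p39, p19, p10, p5.
Round 2 — (8), derive p32.
Round 3 — (9), derive p27.
Derived: p39 (round 1), p19 (round 1), p27 (round 3), p10 (round 1). p23 never appears in any round.

p23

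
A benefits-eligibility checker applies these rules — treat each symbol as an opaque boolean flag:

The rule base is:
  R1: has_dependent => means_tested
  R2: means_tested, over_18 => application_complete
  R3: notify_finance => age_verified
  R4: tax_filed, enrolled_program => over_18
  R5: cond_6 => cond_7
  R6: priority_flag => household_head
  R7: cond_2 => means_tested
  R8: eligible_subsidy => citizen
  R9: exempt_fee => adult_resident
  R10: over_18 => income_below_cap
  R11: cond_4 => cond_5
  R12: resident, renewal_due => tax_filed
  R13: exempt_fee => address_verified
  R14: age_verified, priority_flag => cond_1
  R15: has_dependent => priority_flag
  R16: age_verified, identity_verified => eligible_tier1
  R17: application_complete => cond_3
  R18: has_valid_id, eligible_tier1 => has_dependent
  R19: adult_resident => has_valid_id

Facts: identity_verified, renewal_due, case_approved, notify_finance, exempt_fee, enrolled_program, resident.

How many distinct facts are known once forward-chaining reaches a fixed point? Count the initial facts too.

Round 1 — R3, R9, R12, R13, derive age_verified, adult_resident, tax_filed, address_verified.
Round 2 — R4, R16, R19, derive over_18, eligible_tier1, has_valid_id.
Round 3 — R10, R18, derive income_below_cap, has_dependent.
Round 4 — R1, R15, derive means_tested, priority_flag.
Round 5 — R2, R6, R14, derive application_complete, household_head, cond_1.
Round 6 — R17, derive cond_3.
Closure: {address_verified, adult_resident, age_verified, application_complete, case_approved, cond_1, cond_3, eligible_tier1, enrolled_program, exempt_fee, has_dependent, has_valid_id, household_head, identity_verified, income_below_cap, means_tested, notify_finance, over_18, priority_flag, renewal_due, resident, tax_filed} — 22 facts.

22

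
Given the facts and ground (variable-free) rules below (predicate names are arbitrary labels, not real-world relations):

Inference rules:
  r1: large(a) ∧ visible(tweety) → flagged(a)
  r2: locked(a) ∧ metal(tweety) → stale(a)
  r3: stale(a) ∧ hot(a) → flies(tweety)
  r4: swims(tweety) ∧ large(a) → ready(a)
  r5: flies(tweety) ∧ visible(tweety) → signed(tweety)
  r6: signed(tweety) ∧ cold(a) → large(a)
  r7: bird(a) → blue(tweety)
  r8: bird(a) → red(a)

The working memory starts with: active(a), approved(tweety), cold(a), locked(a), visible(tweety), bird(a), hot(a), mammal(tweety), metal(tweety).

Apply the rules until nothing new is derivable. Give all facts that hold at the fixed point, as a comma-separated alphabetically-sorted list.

Round 1: r2 [locked(a) ∧ metal(tweety) → stale(a)]; r7 [bird(a) → blue(tweety)]; r8 [bird(a) → red(a)]. New: stale(a), blue(tweety), red(a).
Round 2: r3 [stale(a) ∧ hot(a) → flies(tweety)]. New: flies(tweety).
Round 3: r5 [flies(tweety) ∧ visible(tweety) → signed(tweety)]. New: signed(tweety).
Round 4: r6 [signed(tweety) ∧ cold(a) → large(a)]. New: large(a).
Round 5: r1 [large(a) ∧ visible(tweety) → flagged(a)]. New: flagged(a).

active(a), approved(tweety), bird(a), blue(tweety), cold(a), flagged(a), flies(tweety), hot(a), large(a), locked(a), mammal(tweety), metal(tweety), red(a), signed(tweety), stale(a), visible(tweety)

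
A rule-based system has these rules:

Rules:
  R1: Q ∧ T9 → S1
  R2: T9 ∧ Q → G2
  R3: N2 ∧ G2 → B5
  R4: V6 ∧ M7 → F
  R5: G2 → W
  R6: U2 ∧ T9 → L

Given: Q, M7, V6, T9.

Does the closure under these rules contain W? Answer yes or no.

yes

Round 1: R1 [Q ∧ T9 → S1]; R2 [T9 ∧ Q → G2]; R4 [V6 ∧ M7 → F]. Adds S1, G2, F.
Round 2: R5 [G2 → W]. Adds W.
W appears in round 2, so it is derivable.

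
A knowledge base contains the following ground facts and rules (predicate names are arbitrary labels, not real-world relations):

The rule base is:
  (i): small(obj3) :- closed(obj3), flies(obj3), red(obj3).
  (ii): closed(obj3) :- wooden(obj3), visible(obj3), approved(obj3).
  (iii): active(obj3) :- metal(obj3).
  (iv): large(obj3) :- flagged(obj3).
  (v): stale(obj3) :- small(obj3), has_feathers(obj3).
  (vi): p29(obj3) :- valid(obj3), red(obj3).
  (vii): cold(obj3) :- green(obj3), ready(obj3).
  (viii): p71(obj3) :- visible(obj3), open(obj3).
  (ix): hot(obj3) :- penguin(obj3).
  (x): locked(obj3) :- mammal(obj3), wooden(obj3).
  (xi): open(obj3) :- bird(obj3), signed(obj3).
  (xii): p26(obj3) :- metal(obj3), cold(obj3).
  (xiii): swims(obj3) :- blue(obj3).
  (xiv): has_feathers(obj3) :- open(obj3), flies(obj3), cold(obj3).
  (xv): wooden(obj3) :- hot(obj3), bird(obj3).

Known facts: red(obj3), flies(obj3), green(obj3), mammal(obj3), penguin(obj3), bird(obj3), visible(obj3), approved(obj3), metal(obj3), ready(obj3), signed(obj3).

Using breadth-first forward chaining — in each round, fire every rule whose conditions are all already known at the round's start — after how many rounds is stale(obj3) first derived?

5

[1] (iii) [active(obj3) :- metal(obj3).]; (vii) [cold(obj3) :- green(obj3), ready(obj3).]; (ix) [hot(obj3) :- penguin(obj3).]; (xi) [open(obj3) :- bird(obj3), signed(obj3).]. ⇒ new: active(obj3), cold(obj3), hot(obj3), open(obj3).
[2] (viii) [p71(obj3) :- visible(obj3), open(obj3).]; (xii) [p26(obj3) :- metal(obj3), cold(obj3).]; (xiv) [has_feathers(obj3) :- open(obj3), flies(obj3), cold(obj3).]; (xv) [wooden(obj3) :- hot(obj3), bird(obj3).]. ⇒ new: p71(obj3), p26(obj3), has_feathers(obj3), wooden(obj3).
[3] (ii) [closed(obj3) :- wooden(obj3), visible(obj3), approved(obj3).]; (x) [locked(obj3) :- mammal(obj3), wooden(obj3).]. ⇒ new: closed(obj3), locked(obj3).
[4] (i) [small(obj3) :- closed(obj3), flies(obj3), red(obj3).]. ⇒ new: small(obj3).
[5] (v) [stale(obj3) :- small(obj3), has_feathers(obj3).]. ⇒ new: stale(obj3).
stale(obj3) first appears in round 5.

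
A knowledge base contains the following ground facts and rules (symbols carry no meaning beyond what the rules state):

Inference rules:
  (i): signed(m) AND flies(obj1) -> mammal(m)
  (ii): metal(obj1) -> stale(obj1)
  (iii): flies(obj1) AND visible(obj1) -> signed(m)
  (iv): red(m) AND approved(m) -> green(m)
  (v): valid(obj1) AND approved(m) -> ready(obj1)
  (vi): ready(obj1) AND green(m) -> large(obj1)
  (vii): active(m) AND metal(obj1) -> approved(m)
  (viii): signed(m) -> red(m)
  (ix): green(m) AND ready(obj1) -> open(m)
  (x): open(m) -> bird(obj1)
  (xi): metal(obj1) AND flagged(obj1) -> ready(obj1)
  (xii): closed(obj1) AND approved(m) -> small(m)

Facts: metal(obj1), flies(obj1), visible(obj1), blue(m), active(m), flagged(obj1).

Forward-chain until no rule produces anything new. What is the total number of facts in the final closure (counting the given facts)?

16

Round 1: (ii) [metal(obj1) -> stale(obj1)]; (iii) [flies(obj1) AND visible(obj1) -> signed(m)]; (vii) [active(m) AND metal(obj1) -> approved(m)]; (xi) [metal(obj1) AND flagged(obj1) -> ready(obj1)]. Adds stale(obj1), signed(m), approved(m), ready(obj1).
Round 2: (i) [signed(m) AND flies(obj1) -> mammal(m)]; (viii) [signed(m) -> red(m)]. Adds mammal(m), red(m).
Round 3: (iv) [red(m) AND approved(m) -> green(m)]. Adds green(m).
Round 4: (vi) [ready(obj1) AND green(m) -> large(obj1)]; (ix) [green(m) AND ready(obj1) -> open(m)]. Adds large(obj1), open(m).
Round 5: (x) [open(m) -> bird(obj1)]. Adds bird(obj1).
Closure: {active(m), approved(m), bird(obj1), blue(m), flagged(obj1), flies(obj1), green(m), large(obj1), mammal(m), metal(obj1), open(m), ready(obj1), red(m), signed(m), stale(obj1), visible(obj1)} — 16 facts.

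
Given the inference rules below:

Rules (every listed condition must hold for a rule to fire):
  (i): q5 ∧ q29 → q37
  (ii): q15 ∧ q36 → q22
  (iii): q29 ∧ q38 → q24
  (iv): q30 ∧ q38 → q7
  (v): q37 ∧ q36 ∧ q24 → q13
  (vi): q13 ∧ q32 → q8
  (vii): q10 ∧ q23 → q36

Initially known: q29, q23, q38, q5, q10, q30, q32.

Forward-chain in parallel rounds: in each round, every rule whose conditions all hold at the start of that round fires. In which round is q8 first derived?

3

Round 1 — (i), (iii), (iv), (vii), derive q37, q24, q7, q36.
Round 2 — (v), derive q13.
Round 3 — (vi), derive q8.
q8 first appears in round 3.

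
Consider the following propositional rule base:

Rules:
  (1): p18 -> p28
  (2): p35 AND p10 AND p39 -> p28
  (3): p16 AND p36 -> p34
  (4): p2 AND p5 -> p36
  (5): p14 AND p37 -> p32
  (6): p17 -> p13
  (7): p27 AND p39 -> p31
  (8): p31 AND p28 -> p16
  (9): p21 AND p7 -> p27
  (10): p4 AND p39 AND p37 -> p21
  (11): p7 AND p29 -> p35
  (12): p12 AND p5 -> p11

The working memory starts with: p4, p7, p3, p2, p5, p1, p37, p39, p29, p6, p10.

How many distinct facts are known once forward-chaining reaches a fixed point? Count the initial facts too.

19

Round 1: (4) [p2 AND p5 -> p36]; (10) [p4 AND p39 AND p37 -> p21]; (11) [p7 AND p29 -> p35]. New: p36, p21, p35.
Round 2: (2) [p35 AND p10 AND p39 -> p28]; (9) [p21 AND p7 -> p27]. New: p28, p27.
Round 3: (7) [p27 AND p39 -> p31]. New: p31.
Round 4: (8) [p31 AND p28 -> p16]. New: p16.
Round 5: (3) [p16 AND p36 -> p34]. New: p34.
Closure: {p1, p10, p16, p2, p21, p27, p28, p29, p3, p31, p34, p35, p36, p37, p39, p4, p5, p6, p7} — 19 facts.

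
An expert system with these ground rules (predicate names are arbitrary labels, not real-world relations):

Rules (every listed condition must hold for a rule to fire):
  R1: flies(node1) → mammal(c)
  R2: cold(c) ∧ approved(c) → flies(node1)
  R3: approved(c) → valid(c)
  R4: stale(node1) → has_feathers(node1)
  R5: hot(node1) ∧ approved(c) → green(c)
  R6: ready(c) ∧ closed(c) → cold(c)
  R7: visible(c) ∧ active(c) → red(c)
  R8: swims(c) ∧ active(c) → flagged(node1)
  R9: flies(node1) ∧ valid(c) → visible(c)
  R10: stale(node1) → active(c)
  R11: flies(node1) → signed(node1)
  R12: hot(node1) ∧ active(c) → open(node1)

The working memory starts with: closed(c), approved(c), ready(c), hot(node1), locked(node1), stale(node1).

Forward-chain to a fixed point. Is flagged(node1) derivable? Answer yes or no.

Round 1 fires R3, R4, R5, R6, R10, giving valid(c), has_feathers(node1), green(c), cold(c), active(c).
Round 2 fires R2, R12, giving flies(node1), open(node1).
Round 3 fires R1, R9, R11, giving mammal(c), visible(c), signed(node1).
Round 4 fires R7, giving red(c).
Fixed point reached. flagged(node1) is concluded only by R8; R8 needs swims(c) (never derived).

no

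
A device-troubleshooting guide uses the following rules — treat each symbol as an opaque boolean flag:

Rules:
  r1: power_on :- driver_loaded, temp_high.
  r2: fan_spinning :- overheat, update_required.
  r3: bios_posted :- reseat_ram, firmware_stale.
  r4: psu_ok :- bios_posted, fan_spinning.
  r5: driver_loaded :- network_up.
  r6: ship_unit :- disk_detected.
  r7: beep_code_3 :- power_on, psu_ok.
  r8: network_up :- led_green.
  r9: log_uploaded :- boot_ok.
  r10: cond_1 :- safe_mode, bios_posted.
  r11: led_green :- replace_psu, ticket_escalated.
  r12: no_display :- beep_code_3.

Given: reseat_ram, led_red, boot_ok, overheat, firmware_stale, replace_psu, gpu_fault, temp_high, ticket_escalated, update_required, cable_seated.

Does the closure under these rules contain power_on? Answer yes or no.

yes

Round 1 fires r2, r3, r9, r11, giving fan_spinning, bios_posted, log_uploaded, led_green.
Round 2 fires r4, r8, giving psu_ok, network_up.
Round 3 fires r5, giving driver_loaded.
Round 4 fires r1, giving power_on.
Round 5 fires r7, giving beep_code_3.
Round 6 fires r12, giving no_display.
power_on appears in round 4, so it is derivable.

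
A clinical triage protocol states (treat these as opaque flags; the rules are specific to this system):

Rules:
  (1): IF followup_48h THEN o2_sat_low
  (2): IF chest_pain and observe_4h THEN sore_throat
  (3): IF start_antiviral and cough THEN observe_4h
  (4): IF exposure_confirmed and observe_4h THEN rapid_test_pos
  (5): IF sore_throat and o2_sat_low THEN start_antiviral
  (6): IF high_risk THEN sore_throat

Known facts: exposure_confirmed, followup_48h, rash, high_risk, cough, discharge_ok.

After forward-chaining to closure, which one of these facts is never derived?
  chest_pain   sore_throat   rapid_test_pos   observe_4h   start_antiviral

Round 1: (1) [IF followup_48h THEN o2_sat_low]; (6) [IF high_risk THEN sore_throat]. New: o2_sat_low, sore_throat.
Round 2: (5) [IF sore_throat and o2_sat_low THEN start_antiviral]. New: start_antiviral.
Round 3: (3) [IF start_antiviral and cough THEN observe_4h]. New: observe_4h.
Round 4: (4) [IF exposure_confirmed and observe_4h THEN rapid_test_pos]. New: rapid_test_pos.
Derived: start_antiviral (round 2), observe_4h (round 3), sore_throat (round 1), rapid_test_pos (round 4). chest_pain never appears in any round.

chest_pain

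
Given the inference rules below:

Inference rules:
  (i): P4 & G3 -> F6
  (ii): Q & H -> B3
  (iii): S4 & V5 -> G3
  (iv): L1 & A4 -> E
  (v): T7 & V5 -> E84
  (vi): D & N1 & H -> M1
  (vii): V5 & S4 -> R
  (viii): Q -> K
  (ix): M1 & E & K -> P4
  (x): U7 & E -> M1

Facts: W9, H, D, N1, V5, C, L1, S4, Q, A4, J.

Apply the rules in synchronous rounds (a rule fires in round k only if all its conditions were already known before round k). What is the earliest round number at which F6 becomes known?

Round 1: (ii) [Q & H -> B3]; (iii) [S4 & V5 -> G3]; (iv) [L1 & A4 -> E]; (vi) [D & N1 & H -> M1]; (vii) [V5 & S4 -> R]; (viii) [Q -> K]. New: B3, G3, E, M1, R, K.
Round 2: (ix) [M1 & E & K -> P4]. New: P4.
Round 3: (i) [P4 & G3 -> F6]. New: F6.
F6 first appears in round 3.

3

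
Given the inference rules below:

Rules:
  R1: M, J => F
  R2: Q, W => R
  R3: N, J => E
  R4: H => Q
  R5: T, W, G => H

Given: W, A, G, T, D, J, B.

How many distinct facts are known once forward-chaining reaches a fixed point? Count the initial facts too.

10

Round 1 fires R5, giving H.
Round 2 fires R4, giving Q.
Round 3 fires R2, giving R.
Closure: {A, B, D, G, H, J, Q, R, T, W} — 10 facts.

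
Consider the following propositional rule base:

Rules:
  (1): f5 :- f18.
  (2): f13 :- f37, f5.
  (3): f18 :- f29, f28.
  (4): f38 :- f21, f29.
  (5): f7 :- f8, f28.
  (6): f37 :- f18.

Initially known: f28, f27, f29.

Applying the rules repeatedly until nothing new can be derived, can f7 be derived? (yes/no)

no

Round 1: (3) [f18 :- f29, f28.]. Adds f18.
Round 2: (1) [f5 :- f18.]; (6) [f37 :- f18.]. Adds f5, f37.
Round 3: (2) [f13 :- f37, f5.]. Adds f13.
Fixed point reached. f7 is concluded only by (5); (5) needs f8 (never derived).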